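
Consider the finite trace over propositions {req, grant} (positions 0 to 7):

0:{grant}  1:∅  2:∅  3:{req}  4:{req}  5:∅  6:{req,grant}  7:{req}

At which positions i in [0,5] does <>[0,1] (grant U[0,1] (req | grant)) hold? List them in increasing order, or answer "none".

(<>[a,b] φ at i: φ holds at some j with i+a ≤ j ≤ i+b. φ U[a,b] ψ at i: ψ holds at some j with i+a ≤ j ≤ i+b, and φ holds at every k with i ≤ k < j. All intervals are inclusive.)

0, 2, 3, 4, 5

Evaluate at each i in [0,5]:
  i=0: ✓ (witness j=0)
  i=1: ✗ (none in [1,2])
  i=2: ✓ (witness j=3)
  i=3: ✓ (witness j=3)
  i=4: ✓ (witness j=4)
  i=5: ✓ (witness j=6)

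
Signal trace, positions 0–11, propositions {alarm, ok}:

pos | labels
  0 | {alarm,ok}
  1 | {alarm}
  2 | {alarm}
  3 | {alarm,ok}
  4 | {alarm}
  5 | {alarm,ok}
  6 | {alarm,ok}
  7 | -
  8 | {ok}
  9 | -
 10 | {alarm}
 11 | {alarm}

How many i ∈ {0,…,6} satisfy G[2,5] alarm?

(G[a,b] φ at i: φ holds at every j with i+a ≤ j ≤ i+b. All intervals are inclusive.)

Evaluate at each i in [0,6]:
  i=0: ✓ (all of [2,5])
  i=1: ✓ (all of [3,6])
  i=2: ✗ (fails at j=7)
  i=3: ✗ (fails at j=7)
  i=4: ✗ (fails at j=7)
  i=5: ✗ (fails at j=7)
  i=6: ✗ (fails at j=8)
Positions where it holds: {0, 1} → 2.

2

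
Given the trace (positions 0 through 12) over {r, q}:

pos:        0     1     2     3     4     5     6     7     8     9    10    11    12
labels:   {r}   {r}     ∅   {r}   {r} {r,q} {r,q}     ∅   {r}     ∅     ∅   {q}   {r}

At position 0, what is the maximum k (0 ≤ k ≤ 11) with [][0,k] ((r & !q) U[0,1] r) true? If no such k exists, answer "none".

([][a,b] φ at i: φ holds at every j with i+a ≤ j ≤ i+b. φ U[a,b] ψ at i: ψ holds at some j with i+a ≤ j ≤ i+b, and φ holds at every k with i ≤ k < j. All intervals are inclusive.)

1

((r & !q) U[0,1] r) must hold from j=0 onward; find where it first fails.
  j=0: holds
  j=1: holds
  j=2: fails
Holds on [0,1], so largest k = 1.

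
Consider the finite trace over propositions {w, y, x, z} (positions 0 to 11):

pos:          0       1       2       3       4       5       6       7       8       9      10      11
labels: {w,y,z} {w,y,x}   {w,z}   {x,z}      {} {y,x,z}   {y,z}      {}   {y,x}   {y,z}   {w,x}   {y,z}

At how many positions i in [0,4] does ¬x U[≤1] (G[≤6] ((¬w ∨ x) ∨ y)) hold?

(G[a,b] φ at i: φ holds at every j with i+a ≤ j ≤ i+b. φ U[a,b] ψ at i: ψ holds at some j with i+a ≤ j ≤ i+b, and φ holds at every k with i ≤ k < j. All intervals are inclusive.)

3

Evaluate at each i in [0,4]:
  i=0: ✗ (no rhs in [0,1])
  i=1: ✗ (no rhs in [1,2])
  i=2: ✓ (rhs at j=3; lhs holds on [2,2])
  i=3: ✓ (rhs at j=3)
  i=4: ✓ (rhs at j=4)
Positions where it holds: {2, 3, 4} → 3.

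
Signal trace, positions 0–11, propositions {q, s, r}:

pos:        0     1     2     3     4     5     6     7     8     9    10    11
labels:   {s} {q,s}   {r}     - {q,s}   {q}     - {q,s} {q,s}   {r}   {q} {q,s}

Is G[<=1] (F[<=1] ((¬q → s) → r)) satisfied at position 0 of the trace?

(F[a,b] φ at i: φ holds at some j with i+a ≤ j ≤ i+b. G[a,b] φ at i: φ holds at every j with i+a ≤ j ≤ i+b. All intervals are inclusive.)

False

Check F[<=1] ((¬q → s) → r) at every j in [0,1]:
  j=0: fails (none in [0,1])
  j=1: holds (witness at 2)
Fails at j=0 → formula fails.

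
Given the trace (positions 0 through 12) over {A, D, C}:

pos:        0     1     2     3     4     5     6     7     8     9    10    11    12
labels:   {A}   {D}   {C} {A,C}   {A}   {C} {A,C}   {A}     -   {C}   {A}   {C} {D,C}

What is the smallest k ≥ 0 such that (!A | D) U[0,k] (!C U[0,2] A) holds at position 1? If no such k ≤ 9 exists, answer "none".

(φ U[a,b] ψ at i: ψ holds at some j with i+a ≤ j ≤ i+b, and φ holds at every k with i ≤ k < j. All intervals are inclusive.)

2

Need earliest j ≥ 1 with (!C U[0,2] A), and (!A | D) at every k in [1,j-1].
  j=1: rhs fails.
  j=2: rhs fails.
  j=3: rhs holds; lhs holds on [1,2]. k = 2.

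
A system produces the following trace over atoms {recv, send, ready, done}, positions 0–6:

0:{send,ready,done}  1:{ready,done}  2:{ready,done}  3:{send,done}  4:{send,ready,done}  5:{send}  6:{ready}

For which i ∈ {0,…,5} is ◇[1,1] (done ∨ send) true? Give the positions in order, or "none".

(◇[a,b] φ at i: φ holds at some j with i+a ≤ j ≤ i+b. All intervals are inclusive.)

Evaluate at each i in [0,5]:
  i=0: ✓ (witness j=1)
  i=1: ✓ (witness j=2)
  i=2: ✓ (witness j=3)
  i=3: ✓ (witness j=4)
  i=4: ✓ (witness j=5)
  i=5: ✗ (none in [6,6])

0, 1, 2, 3, 4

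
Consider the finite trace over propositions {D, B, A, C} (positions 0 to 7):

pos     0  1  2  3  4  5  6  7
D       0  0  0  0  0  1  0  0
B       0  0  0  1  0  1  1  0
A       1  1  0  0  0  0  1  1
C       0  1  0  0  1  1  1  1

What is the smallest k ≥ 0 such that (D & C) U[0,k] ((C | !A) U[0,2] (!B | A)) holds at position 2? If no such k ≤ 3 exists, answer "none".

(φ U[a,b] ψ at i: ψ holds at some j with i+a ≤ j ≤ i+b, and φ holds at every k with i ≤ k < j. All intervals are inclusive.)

Need earliest j ≥ 2 with ((C | !A) U[0,2] (!B | A)), and (D & C) at every k in [2,j-1].
  j=2: rhs holds (empty prefix). k = 0.

0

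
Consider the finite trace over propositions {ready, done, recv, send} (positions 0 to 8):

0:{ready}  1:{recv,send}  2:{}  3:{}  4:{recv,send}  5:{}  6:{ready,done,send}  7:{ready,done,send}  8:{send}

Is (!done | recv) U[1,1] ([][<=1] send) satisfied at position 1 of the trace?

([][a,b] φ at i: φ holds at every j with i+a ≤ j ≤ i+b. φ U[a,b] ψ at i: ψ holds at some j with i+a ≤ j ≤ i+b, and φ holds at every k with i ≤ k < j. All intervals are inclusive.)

Need some j in [2,2] with [][<=1] send, and (!done | recv) at every k in [1,j-1].
  j=2: [][<=1] send — fails at 2.
No j in the window works → until fails.

False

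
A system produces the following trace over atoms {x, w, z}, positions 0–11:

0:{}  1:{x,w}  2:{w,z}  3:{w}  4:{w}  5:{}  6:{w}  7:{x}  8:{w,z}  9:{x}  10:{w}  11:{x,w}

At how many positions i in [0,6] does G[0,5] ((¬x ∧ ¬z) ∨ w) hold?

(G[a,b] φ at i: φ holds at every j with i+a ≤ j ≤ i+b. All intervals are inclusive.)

2

Evaluate at each i in [0,6]:
  i=0: ✓ (all of [0,5])
  i=1: ✓ (all of [1,6])
  i=2: ✗ (fails at j=7)
  i=3: ✗ (fails at j=7)
  i=4: ✗ (fails at j=7)
  i=5: ✗ (fails at j=7)
  i=6: ✗ (fails at j=7)
Positions where it holds: {0, 1} → 2.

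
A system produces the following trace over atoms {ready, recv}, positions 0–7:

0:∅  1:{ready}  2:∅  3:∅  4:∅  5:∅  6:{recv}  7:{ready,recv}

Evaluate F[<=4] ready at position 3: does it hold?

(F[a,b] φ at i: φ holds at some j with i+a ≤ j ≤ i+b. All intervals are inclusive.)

Check ready at each j in [3,7]:
  j=3: false
  j=4: false
  j=5: false
  j=6: false
  j=7: true
Found at j=7 → formula holds.

Yes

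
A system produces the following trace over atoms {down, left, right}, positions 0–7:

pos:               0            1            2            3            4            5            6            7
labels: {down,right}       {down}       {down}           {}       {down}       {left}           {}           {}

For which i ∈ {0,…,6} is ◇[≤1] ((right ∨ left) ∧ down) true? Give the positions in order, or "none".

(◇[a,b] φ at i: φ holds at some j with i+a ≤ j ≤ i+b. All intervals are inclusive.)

0

Evaluate at each i in [0,6]:
  i=0: ✓ (witness j=0)
  i=1: ✗ (none in [1,2])
  i=2: ✗ (none in [2,3])
  i=3: ✗ (none in [3,4])
  i=4: ✗ (none in [4,5])
  i=5: ✗ (none in [5,6])
  i=6: ✗ (none in [6,7])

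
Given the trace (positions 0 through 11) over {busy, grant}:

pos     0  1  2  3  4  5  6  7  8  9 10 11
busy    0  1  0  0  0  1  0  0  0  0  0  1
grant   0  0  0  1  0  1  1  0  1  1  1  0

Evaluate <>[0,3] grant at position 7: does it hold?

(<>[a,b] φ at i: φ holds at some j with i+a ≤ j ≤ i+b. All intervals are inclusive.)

Holds

Check grant at each j in [7,10]:
  j=7: false
  j=8: true
  j=9: true
  j=10: true
Found at j=8 → formula holds.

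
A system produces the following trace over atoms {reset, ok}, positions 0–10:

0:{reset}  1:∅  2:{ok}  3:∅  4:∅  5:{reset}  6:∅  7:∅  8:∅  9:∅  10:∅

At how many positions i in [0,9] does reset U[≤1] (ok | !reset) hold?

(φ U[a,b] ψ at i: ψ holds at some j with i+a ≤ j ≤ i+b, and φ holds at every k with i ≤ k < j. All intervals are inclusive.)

Evaluate at each i in [0,9]:
  i=0: ✓ (rhs at j=1; lhs holds on [0,0])
  i=1: ✓ (rhs at j=1)
  i=2: ✓ (rhs at j=2)
  i=3: ✓ (rhs at j=3)
  i=4: ✓ (rhs at j=4)
  i=5: ✓ (rhs at j=6; lhs holds on [5,5])
  i=6: ✓ (rhs at j=6)
  i=7: ✓ (rhs at j=7)
  i=8: ✓ (rhs at j=8)
  i=9: ✓ (rhs at j=9)
Positions where it holds: {0, 1, 2, 3, 4, 5, 6, 7, 8, 9} → 10.

10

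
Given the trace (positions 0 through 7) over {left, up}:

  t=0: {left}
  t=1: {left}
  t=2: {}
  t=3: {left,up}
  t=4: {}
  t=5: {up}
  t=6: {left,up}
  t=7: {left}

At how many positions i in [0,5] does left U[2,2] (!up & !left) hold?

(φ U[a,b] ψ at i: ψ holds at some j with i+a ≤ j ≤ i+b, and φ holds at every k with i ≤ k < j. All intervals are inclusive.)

1

Evaluate at each i in [0,5]:
  i=0: ✓ (rhs at j=2; lhs holds on [0,1])
  i=1: ✗ (no rhs in [3,3])
  i=2: ✗ (lhs fails at k=2 before rhs at j=4)
  i=3: ✗ (no rhs in [5,5])
  i=4: ✗ (no rhs in [6,6])
  i=5: ✗ (no rhs in [7,7])
Positions where it holds: {0} → 1.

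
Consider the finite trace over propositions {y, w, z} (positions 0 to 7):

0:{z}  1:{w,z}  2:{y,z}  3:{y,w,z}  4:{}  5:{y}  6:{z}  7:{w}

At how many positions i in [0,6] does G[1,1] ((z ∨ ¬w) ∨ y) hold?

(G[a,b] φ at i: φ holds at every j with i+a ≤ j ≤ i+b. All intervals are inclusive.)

Evaluate at each i in [0,6]:
  i=0: ✓ (all of [1,1])
  i=1: ✓ (all of [2,2])
  i=2: ✓ (all of [3,3])
  i=3: ✓ (all of [4,4])
  i=4: ✓ (all of [5,5])
  i=5: ✓ (all of [6,6])
  i=6: ✗ (fails at j=7)
Positions where it holds: {0, 1, 2, 3, 4, 5} → 6.

6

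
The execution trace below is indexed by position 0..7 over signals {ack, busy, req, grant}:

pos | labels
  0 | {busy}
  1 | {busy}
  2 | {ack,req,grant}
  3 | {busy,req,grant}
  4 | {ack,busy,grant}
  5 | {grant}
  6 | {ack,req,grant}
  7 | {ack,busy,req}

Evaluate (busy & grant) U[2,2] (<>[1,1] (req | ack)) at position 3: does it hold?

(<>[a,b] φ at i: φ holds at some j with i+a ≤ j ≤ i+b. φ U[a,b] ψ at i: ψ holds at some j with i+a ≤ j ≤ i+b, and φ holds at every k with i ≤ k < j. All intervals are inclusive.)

True

Need some j in [5,5] with <>[1,1] (req | ack), and (busy & grant) at every k in [3,j-1].
  j=5: <>[1,1] (req | ack) holds; (busy & grant) holds at every k in [3,4] → satisfied.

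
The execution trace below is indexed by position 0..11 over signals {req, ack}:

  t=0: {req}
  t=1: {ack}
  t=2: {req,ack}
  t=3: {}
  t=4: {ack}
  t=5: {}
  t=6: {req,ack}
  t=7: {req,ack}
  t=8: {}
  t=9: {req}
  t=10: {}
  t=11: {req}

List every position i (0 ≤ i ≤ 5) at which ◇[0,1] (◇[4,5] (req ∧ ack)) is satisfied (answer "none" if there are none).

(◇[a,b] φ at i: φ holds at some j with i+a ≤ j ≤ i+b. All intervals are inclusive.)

0, 1, 2, 3

Evaluate at each i in [0,5]:
  i=0: ✓ (witness j=1)
  i=1: ✓ (witness j=1)
  i=2: ✓ (witness j=2)
  i=3: ✓ (witness j=3)
  i=4: ✗ (none in [4,5])
  i=5: ✗ (none in [5,6])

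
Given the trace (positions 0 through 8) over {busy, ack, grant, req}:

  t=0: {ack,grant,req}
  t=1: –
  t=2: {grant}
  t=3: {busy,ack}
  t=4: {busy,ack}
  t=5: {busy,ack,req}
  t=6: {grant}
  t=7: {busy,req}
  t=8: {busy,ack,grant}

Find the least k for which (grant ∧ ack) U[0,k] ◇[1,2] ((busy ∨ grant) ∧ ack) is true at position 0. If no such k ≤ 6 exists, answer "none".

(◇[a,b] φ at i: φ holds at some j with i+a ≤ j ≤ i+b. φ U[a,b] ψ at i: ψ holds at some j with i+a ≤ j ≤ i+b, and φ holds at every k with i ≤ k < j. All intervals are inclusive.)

Need earliest j ≥ 0 with ◇[1,2] ((busy ∨ grant) ∧ ack), and (grant ∧ ack) at every k in [0,j-1].
  j=0: rhs fails.
  j=1: rhs holds; lhs holds on [0,0]. k = 1.

1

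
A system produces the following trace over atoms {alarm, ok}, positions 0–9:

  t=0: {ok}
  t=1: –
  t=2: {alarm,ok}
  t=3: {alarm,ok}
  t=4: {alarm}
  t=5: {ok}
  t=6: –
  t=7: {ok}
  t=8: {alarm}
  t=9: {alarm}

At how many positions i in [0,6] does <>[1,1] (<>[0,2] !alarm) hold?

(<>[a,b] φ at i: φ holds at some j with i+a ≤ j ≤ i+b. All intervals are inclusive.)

Evaluate at each i in [0,6]:
  i=0: ✓ (witness j=1)
  i=1: ✗ (none in [2,2])
  i=2: ✓ (witness j=3)
  i=3: ✓ (witness j=4)
  i=4: ✓ (witness j=5)
  i=5: ✓ (witness j=6)
  i=6: ✓ (witness j=7)
Positions where it holds: {0, 2, 3, 4, 5, 6} → 6.

6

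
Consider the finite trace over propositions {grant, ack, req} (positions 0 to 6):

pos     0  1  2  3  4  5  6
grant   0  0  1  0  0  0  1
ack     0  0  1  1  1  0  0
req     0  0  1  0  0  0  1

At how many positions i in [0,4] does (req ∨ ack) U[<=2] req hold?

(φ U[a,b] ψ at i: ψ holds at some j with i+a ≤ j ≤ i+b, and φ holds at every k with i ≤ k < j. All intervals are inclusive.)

Evaluate at each i in [0,4]:
  i=0: ✗ (lhs fails at k=0 before rhs at j=2)
  i=1: ✗ (lhs fails at k=1 before rhs at j=2)
  i=2: ✓ (rhs at j=2)
  i=3: ✗ (no rhs in [3,5])
  i=4: ✗ (lhs fails at k=5 before rhs at j=6)
Positions where it holds: {2} → 1.

1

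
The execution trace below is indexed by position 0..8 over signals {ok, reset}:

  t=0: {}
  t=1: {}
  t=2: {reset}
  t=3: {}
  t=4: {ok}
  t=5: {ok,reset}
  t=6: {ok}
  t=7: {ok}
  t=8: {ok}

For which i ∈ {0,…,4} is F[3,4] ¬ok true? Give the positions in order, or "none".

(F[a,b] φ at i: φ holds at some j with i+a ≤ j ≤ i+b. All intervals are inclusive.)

0

Evaluate at each i in [0,4]:
  i=0: ✓ (witness j=3)
  i=1: ✗ (none in [4,5])
  i=2: ✗ (none in [5,6])
  i=3: ✗ (none in [6,7])
  i=4: ✗ (none in [7,8])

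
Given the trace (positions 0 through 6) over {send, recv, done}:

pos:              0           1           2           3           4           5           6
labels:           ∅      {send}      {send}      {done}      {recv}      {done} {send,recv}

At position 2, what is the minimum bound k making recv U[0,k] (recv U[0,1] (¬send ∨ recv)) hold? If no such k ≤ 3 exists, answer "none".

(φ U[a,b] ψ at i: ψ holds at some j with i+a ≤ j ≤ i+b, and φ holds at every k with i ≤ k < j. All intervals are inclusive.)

Need earliest j ≥ 2 with (recv U[0,1] (¬send ∨ recv)), and recv at every k in [2,j-1].
  j=2: rhs fails.
  j=3: rhs holds but lhs fails at k=2.
  j=4: rhs holds but lhs fails at k=2.
  j=5: rhs holds but lhs fails at k=2.
No witness within the range → none.

none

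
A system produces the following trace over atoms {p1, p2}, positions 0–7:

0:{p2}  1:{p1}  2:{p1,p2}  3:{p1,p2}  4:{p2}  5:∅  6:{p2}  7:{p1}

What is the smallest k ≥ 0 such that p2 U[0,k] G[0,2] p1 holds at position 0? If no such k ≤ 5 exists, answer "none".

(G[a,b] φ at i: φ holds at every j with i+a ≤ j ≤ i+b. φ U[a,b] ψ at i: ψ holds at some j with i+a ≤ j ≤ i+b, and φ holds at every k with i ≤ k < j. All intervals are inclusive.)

1

Need earliest j ≥ 0 with G[0,2] p1, and p2 at every k in [0,j-1].
  j=0: rhs fails.
  j=1: rhs holds; lhs holds on [0,0]. k = 1.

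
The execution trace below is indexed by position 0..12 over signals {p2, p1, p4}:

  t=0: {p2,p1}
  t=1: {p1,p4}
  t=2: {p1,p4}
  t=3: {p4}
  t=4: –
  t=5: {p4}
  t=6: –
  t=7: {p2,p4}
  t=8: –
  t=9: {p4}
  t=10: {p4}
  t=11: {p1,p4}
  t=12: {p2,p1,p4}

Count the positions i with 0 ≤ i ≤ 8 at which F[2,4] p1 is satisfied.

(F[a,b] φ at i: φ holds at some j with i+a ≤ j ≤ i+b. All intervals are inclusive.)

Evaluate at each i in [0,8]:
  i=0: ✓ (witness j=2)
  i=1: ✗ (none in [3,5])
  i=2: ✗ (none in [4,6])
  i=3: ✗ (none in [5,7])
  i=4: ✗ (none in [6,8])
  i=5: ✗ (none in [7,9])
  i=6: ✗ (none in [8,10])
  i=7: ✓ (witness j=11)
  i=8: ✓ (witness j=11)
Positions where it holds: {0, 7, 8} → 3.

3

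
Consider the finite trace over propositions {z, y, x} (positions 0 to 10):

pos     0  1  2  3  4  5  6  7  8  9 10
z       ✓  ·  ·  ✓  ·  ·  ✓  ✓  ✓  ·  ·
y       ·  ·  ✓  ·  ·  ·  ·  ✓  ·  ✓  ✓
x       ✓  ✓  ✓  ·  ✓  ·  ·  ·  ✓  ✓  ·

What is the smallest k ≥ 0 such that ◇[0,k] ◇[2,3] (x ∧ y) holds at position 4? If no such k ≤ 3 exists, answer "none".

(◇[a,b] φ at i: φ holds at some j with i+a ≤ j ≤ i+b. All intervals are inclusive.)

2

Scan j = 4,5,… for ◇[2,3] (x ∧ y):
  j=4: fails
  j=5: fails
  j=6: holds
First hit at j=6, so smallest k = 6-4 = 2.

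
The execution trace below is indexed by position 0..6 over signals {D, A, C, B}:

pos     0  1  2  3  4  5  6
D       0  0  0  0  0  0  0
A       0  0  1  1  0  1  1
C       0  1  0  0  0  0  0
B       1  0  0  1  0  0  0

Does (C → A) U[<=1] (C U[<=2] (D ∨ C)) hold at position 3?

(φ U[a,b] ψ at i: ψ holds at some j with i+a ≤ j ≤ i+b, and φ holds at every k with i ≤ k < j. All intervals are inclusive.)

Need some j in [3,4] with (C U[<=2] (D ∨ C)), and (C → A) at every k in [3,j-1].
  j=3: (C U[<=2] (D ∨ C)) — fails.
  j=4: (C U[<=2] (D ∨ C)) — fails.
No j in the window works → until fails.

False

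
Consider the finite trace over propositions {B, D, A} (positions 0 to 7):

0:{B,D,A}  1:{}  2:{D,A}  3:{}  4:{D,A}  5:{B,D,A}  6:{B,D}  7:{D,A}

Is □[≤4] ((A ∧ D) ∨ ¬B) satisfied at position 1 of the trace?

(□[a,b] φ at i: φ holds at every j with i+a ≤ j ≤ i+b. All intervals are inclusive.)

Check ((A ∧ D) ∨ ¬B) at every j in [1,5]:
  j=1: true
  j=2: true
  j=3: true
  j=4: true
  j=5: true
All positions satisfy it → formula holds.

Holds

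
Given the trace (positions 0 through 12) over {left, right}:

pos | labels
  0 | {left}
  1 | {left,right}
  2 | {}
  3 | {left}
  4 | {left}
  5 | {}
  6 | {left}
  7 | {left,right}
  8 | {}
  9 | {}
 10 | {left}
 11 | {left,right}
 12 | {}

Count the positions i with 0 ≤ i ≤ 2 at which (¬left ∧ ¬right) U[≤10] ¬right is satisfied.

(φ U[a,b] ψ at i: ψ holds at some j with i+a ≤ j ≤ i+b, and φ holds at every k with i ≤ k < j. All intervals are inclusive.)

2

Evaluate at each i in [0,2]:
  i=0: ✓ (rhs at j=0)
  i=1: ✗ (lhs fails at k=1 before rhs at j=2)
  i=2: ✓ (rhs at j=2)
Positions where it holds: {0, 2} → 2.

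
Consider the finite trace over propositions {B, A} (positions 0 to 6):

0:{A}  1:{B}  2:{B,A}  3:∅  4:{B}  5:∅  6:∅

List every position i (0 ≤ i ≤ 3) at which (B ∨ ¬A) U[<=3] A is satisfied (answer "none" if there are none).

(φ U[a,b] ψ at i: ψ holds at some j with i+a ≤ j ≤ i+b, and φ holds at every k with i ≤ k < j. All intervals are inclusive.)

Evaluate at each i in [0,3]:
  i=0: ✓ (rhs at j=0)
  i=1: ✓ (rhs at j=2; lhs holds on [1,1])
  i=2: ✓ (rhs at j=2)
  i=3: ✗ (no rhs in [3,6])

0, 1, 2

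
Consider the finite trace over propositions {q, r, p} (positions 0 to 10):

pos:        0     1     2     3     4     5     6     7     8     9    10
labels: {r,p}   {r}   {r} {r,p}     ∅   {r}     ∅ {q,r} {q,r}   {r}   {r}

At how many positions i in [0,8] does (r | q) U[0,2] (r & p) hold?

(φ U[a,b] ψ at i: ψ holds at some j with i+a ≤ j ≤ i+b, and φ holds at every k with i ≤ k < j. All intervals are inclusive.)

4

Evaluate at each i in [0,8]:
  i=0: ✓ (rhs at j=0)
  i=1: ✓ (rhs at j=3; lhs holds on [1,2])
  i=2: ✓ (rhs at j=3; lhs holds on [2,2])
  i=3: ✓ (rhs at j=3)
  i=4: ✗ (no rhs in [4,6])
  i=5: ✗ (no rhs in [5,7])
  i=6: ✗ (no rhs in [6,8])
  i=7: ✗ (no rhs in [7,9])
  i=8: ✗ (no rhs in [8,10])
Positions where it holds: {0, 1, 2, 3} → 4.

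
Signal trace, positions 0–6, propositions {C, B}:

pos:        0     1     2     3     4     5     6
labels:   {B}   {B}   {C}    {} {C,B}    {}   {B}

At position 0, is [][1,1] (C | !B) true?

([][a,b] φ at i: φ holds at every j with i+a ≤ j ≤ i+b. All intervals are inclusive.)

False

Check (C | !B) at every j in [1,1]:
  j=1: false
Fails at j=1 → formula fails.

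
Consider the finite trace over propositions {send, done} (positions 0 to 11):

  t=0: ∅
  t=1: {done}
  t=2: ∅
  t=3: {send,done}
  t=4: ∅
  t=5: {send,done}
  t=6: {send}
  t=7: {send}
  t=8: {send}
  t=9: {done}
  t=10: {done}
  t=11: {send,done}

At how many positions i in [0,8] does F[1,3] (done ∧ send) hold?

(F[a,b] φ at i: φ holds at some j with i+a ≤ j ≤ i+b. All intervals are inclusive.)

6

Evaluate at each i in [0,8]:
  i=0: ✓ (witness j=3)
  i=1: ✓ (witness j=3)
  i=2: ✓ (witness j=3)
  i=3: ✓ (witness j=5)
  i=4: ✓ (witness j=5)
  i=5: ✗ (none in [6,8])
  i=6: ✗ (none in [7,9])
  i=7: ✗ (none in [8,10])
  i=8: ✓ (witness j=11)
Positions where it holds: {0, 1, 2, 3, 4, 8} → 6.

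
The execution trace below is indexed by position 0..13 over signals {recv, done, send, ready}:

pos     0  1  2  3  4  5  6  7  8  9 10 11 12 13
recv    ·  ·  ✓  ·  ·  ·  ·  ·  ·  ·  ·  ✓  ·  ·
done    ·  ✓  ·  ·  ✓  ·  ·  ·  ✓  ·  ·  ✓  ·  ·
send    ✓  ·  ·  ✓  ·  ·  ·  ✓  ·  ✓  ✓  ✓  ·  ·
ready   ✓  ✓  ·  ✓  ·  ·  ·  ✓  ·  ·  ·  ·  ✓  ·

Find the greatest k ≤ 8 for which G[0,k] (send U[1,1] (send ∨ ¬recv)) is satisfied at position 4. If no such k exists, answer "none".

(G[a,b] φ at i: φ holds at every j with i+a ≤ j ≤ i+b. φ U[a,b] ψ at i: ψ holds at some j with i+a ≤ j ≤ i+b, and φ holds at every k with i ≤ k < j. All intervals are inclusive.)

(send U[1,1] (send ∨ ¬recv)) must hold from j=4 onward; find where it first fails.
  j=4: fails → no k works.

none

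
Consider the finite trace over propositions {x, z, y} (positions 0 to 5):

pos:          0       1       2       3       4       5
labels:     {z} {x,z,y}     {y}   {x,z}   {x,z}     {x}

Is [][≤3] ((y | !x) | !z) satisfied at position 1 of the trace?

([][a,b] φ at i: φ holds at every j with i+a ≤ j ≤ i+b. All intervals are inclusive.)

Does not hold

Check ((y | !x) | !z) at every j in [1,4]:
  j=1: true
  j=2: true
  j=3: false
  j=4: false
Fails at j=3 → formula fails.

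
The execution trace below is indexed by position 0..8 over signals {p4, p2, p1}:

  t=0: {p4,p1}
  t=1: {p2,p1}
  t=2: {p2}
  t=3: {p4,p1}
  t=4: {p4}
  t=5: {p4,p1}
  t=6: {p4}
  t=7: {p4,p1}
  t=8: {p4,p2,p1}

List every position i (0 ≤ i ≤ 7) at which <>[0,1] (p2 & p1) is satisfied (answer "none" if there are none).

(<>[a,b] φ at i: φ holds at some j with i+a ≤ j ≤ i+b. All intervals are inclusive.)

0, 1, 7

Evaluate at each i in [0,7]:
  i=0: ✓ (witness j=1)
  i=1: ✓ (witness j=1)
  i=2: ✗ (none in [2,3])
  i=3: ✗ (none in [3,4])
  i=4: ✗ (none in [4,5])
  i=5: ✗ (none in [5,6])
  i=6: ✗ (none in [6,7])
  i=7: ✓ (witness j=8)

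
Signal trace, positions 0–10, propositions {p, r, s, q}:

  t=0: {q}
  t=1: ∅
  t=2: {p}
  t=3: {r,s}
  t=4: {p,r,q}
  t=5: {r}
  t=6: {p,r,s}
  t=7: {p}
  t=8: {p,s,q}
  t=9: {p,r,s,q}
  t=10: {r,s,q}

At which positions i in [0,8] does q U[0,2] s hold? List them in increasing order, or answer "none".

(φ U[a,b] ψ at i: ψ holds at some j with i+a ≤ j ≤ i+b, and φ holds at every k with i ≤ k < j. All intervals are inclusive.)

Evaluate at each i in [0,8]:
  i=0: ✗ (no rhs in [0,2])
  i=1: ✗ (lhs fails at k=1 before rhs at j=3)
  i=2: ✗ (lhs fails at k=2 before rhs at j=3)
  i=3: ✓ (rhs at j=3)
  i=4: ✗ (lhs fails at k=5 before rhs at j=6)
  i=5: ✗ (lhs fails at k=5 before rhs at j=6)
  i=6: ✓ (rhs at j=6)
  i=7: ✗ (lhs fails at k=7 before rhs at j=8)
  i=8: ✓ (rhs at j=8)

3, 6, 8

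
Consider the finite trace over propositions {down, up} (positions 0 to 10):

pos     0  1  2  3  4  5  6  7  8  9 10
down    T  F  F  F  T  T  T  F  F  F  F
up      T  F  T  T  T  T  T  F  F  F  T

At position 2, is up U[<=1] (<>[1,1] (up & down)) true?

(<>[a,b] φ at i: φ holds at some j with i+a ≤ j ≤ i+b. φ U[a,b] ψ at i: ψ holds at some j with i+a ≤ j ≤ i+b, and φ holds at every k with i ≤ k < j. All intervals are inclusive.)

Need some j in [2,3] with <>[1,1] (up & down), and up at every k in [2,j-1].
  j=2: <>[1,1] (up & down) — fails (none in [3,3]).
  j=3: <>[1,1] (up & down) holds; up holds at every k in [2,2] → satisfied.

Holds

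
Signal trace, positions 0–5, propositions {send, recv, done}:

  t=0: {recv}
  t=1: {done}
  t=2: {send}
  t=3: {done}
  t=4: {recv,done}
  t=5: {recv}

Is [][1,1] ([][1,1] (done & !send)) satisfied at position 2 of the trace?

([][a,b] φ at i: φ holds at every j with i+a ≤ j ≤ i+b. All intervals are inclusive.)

Yes

Check [][1,1] (done & !send) at every j in [3,3]:
  j=3: holds on [4,4]
All positions satisfy it → formula holds.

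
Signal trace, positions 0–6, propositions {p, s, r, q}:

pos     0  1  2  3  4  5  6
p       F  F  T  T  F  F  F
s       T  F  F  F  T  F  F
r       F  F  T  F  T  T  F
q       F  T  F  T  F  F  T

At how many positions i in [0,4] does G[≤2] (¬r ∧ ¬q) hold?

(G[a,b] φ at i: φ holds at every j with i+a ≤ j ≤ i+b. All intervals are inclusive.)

0

Evaluate at each i in [0,4]:
  i=0: ✗ (fails at j=1)
  i=1: ✗ (fails at j=1)
  i=2: ✗ (fails at j=2)
  i=3: ✗ (fails at j=3)
  i=4: ✗ (fails at j=4)
Positions where it holds: {} → 0.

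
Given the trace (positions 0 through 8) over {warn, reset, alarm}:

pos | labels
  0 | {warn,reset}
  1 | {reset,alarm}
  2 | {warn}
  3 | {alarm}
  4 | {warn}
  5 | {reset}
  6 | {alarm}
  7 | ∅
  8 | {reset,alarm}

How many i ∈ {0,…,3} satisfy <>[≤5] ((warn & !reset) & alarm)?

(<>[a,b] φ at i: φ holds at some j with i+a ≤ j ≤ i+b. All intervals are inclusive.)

Evaluate at each i in [0,3]:
  i=0: ✗ (none in [0,5])
  i=1: ✗ (none in [1,6])
  i=2: ✗ (none in [2,7])
  i=3: ✗ (none in [3,8])
Positions where it holds: {} → 0.

0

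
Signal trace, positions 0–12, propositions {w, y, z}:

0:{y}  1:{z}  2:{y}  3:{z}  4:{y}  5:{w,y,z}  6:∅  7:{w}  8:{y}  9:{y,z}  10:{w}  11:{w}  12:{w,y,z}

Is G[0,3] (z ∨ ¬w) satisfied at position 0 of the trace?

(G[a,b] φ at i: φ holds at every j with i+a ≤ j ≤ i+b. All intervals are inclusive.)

Check (z ∨ ¬w) at every j in [0,3]:
  j=0: true
  j=1: true
  j=2: true
  j=3: true
All positions satisfy it → formula holds.

Yes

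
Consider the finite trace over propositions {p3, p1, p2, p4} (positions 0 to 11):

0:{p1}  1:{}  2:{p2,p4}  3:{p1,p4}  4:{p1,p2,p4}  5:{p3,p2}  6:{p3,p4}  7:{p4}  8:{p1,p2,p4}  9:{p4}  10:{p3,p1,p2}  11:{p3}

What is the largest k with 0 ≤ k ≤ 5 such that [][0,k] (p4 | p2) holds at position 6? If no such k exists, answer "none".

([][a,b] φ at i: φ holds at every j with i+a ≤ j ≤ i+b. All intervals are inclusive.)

4

(p4 | p2) must hold from j=6 onward; find where it first fails.
  j=6: holds
  j=7: holds
  j=8: holds
  j=9: holds
  j=10: holds
  j=11: fails
Holds on [6,10], so largest k = 4.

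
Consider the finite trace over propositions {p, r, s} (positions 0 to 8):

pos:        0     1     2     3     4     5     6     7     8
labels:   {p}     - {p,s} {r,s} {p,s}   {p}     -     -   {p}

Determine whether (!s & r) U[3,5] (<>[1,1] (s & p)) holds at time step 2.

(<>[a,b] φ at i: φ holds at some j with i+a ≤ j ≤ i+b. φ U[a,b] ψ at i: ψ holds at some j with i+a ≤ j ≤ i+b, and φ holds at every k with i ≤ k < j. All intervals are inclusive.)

False

Need some j in [5,7] with <>[1,1] (s & p), and (!s & r) at every k in [2,j-1].
  j=5: <>[1,1] (s & p) — fails (none in [6,6]).
  j=6: <>[1,1] (s & p) — fails (none in [7,7]).
  j=7: <>[1,1] (s & p) — fails (none in [8,8]).
No j in the window works → until fails.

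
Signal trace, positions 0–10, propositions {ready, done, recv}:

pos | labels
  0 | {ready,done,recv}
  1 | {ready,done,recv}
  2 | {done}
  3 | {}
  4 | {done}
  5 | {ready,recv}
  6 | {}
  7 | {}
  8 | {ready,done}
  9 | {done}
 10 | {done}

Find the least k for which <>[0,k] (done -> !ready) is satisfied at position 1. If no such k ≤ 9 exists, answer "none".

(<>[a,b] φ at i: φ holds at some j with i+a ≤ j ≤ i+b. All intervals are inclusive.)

Scan j = 1,2,… for (done -> !ready):
  j=1: fails
  j=2: holds
First hit at j=2, so smallest k = 2-1 = 1.

1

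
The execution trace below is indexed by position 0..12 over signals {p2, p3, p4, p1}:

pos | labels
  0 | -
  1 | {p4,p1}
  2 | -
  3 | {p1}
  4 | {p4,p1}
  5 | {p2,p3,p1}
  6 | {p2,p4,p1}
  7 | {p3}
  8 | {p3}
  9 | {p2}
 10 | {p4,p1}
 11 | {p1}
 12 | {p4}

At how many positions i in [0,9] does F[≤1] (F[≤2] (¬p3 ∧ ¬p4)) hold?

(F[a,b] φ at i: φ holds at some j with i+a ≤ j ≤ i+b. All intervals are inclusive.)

Evaluate at each i in [0,9]:
  i=0: ✓ (witness j=0)
  i=1: ✓ (witness j=1)
  i=2: ✓ (witness j=2)
  i=3: ✓ (witness j=3)
  i=4: ✗ (none in [4,5])
  i=5: ✗ (none in [5,6])
  i=6: ✓ (witness j=7)
  i=7: ✓ (witness j=7)
  i=8: ✓ (witness j=8)
  i=9: ✓ (witness j=9)
Positions where it holds: {0, 1, 2, 3, 6, 7, 8, 9} → 8.

8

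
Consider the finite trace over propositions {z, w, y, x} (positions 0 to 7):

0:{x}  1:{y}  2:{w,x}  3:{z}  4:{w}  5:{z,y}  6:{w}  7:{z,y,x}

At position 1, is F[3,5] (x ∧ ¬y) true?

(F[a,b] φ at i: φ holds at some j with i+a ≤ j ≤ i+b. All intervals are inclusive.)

No

Check (x ∧ ¬y) at each j in [4,6]:
  j=4: false
  j=5: false
  j=6: false
No position in the window satisfies it → formula fails.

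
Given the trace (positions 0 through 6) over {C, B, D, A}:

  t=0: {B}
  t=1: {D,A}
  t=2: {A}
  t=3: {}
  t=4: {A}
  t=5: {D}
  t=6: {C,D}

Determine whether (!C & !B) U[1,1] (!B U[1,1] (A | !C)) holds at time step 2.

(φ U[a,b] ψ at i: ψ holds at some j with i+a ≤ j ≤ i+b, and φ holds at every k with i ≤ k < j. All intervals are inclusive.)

Need some j in [3,3] with (!B U[1,1] (A | !C)), and (!C & !B) at every k in [2,j-1].
  j=3: (!B U[1,1] (A | !C)) holds; (!C & !B) holds at every k in [2,2] → satisfied.

True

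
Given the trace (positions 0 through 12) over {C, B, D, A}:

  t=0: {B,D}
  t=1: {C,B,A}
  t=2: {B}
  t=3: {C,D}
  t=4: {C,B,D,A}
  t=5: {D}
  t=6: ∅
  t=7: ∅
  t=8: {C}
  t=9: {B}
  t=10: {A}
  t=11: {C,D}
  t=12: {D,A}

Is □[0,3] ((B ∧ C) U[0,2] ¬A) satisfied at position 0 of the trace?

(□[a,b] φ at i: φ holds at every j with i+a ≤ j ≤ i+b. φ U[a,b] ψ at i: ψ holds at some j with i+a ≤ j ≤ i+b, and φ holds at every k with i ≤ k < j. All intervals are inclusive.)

Yes

Check ((B ∧ C) U[0,2] ¬A) at every j in [0,3]:
  j=0: holds
  j=1: holds
  j=2: holds
  j=3: holds
All positions satisfy it → formula holds.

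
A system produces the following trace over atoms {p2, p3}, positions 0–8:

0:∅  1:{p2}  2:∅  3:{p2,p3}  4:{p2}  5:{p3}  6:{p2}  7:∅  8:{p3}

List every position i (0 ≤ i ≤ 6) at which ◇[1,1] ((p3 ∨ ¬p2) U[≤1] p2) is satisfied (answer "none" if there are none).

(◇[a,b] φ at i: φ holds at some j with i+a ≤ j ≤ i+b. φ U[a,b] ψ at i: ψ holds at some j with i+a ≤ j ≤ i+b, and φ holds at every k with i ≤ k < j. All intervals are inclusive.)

Evaluate at each i in [0,6]:
  i=0: ✓ (witness j=1)
  i=1: ✓ (witness j=2)
  i=2: ✓ (witness j=3)
  i=3: ✓ (witness j=4)
  i=4: ✓ (witness j=5)
  i=5: ✓ (witness j=6)
  i=6: ✗ (none in [7,7])

0, 1, 2, 3, 4, 5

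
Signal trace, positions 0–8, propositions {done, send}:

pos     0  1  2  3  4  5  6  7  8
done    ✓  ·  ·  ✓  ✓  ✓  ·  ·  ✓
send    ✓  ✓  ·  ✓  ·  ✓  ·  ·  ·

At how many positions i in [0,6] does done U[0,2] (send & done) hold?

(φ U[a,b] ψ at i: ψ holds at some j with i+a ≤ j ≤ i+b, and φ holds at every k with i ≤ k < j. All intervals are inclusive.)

Evaluate at each i in [0,6]:
  i=0: ✓ (rhs at j=0)
  i=1: ✗ (lhs fails at k=1 before rhs at j=3)
  i=2: ✗ (lhs fails at k=2 before rhs at j=3)
  i=3: ✓ (rhs at j=3)
  i=4: ✓ (rhs at j=5; lhs holds on [4,4])
  i=5: ✓ (rhs at j=5)
  i=6: ✗ (no rhs in [6,8])
Positions where it holds: {0, 3, 4, 5} → 4.

4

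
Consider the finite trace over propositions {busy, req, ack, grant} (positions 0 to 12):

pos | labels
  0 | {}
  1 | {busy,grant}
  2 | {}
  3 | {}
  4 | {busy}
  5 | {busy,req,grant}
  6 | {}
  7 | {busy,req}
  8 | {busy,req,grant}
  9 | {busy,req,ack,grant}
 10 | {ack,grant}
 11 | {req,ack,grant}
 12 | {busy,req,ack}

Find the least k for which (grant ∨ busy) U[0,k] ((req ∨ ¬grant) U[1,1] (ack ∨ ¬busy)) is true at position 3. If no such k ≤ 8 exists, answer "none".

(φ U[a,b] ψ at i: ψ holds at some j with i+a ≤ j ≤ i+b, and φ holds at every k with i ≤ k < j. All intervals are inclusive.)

Need earliest j ≥ 3 with ((req ∨ ¬grant) U[1,1] (ack ∨ ¬busy)), and (grant ∨ busy) at every k in [3,j-1].
  j=3: rhs fails.
  j=4: rhs fails.
  j=5: rhs holds but lhs fails at k=3.
  j=6: rhs fails.
  j=7: rhs fails.
  j=8: rhs holds but lhs fails at k=3.
  j=9: rhs holds but lhs fails at k=3.
  j=10: rhs fails.
  j=11: rhs holds but lhs fails at k=3.
No witness within the range → none.

none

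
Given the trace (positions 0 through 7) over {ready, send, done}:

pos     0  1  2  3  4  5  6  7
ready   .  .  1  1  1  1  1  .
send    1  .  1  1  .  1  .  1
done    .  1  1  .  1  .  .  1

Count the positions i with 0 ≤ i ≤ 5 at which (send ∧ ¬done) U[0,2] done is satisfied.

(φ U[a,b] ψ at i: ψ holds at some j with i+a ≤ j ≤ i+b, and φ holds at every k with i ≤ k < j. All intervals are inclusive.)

5

Evaluate at each i in [0,5]:
  i=0: ✓ (rhs at j=1; lhs holds on [0,0])
  i=1: ✓ (rhs at j=1)
  i=2: ✓ (rhs at j=2)
  i=3: ✓ (rhs at j=4; lhs holds on [3,3])
  i=4: ✓ (rhs at j=4)
  i=5: ✗ (lhs fails at k=6 before rhs at j=7)
Positions where it holds: {0, 1, 2, 3, 4} → 5.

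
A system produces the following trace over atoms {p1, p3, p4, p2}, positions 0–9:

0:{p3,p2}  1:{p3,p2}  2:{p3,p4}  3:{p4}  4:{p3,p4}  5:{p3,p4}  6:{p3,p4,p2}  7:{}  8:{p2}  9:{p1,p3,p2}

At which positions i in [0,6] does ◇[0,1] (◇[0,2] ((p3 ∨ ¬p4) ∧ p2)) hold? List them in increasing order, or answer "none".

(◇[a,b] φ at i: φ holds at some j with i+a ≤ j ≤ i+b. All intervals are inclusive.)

Evaluate at each i in [0,6]:
  i=0: ✓ (witness j=0)
  i=1: ✓ (witness j=1)
  i=2: ✗ (none in [2,3])
  i=3: ✓ (witness j=4)
  i=4: ✓ (witness j=4)
  i=5: ✓ (witness j=5)
  i=6: ✓ (witness j=6)

0, 1, 3, 4, 5, 6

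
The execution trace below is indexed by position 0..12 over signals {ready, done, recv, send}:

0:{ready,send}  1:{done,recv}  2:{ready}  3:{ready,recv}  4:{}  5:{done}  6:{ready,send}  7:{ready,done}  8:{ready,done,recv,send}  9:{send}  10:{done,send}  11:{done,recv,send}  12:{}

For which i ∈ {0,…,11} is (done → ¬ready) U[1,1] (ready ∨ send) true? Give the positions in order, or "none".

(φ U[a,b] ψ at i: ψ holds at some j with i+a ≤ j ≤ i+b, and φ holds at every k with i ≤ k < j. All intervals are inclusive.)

1, 2, 5, 6, 9, 10

Evaluate at each i in [0,11]:
  i=0: ✗ (no rhs in [1,1])
  i=1: ✓ (rhs at j=2; lhs holds on [1,1])
  i=2: ✓ (rhs at j=3; lhs holds on [2,2])
  i=3: ✗ (no rhs in [4,4])
  i=4: ✗ (no rhs in [5,5])
  i=5: ✓ (rhs at j=6; lhs holds on [5,5])
  i=6: ✓ (rhs at j=7; lhs holds on [6,6])
  i=7: ✗ (lhs fails at k=7 before rhs at j=8)
  i=8: ✗ (lhs fails at k=8 before rhs at j=9)
  i=9: ✓ (rhs at j=10; lhs holds on [9,9])
  i=10: ✓ (rhs at j=11; lhs holds on [10,10])
  i=11: ✗ (no rhs in [12,12])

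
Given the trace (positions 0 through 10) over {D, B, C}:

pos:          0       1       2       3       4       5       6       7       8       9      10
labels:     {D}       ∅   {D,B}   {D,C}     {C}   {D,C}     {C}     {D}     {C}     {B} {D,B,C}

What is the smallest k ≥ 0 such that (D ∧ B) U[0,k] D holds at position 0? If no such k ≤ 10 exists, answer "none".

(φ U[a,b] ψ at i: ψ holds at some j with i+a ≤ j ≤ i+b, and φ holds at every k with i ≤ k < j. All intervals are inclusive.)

Need earliest j ≥ 0 with D, and (D ∧ B) at every k in [0,j-1].
  j=0: rhs holds (empty prefix). k = 0.

0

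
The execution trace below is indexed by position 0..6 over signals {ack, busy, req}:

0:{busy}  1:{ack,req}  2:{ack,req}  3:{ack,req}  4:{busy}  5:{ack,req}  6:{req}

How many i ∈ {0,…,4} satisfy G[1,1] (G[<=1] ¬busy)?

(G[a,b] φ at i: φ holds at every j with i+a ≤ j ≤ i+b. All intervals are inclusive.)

Evaluate at each i in [0,4]:
  i=0: ✓ (all of [1,1])
  i=1: ✓ (all of [2,2])
  i=2: ✗ (fails at j=3)
  i=3: ✗ (fails at j=4)
  i=4: ✓ (all of [5,5])
Positions where it holds: {0, 1, 4} → 3.

3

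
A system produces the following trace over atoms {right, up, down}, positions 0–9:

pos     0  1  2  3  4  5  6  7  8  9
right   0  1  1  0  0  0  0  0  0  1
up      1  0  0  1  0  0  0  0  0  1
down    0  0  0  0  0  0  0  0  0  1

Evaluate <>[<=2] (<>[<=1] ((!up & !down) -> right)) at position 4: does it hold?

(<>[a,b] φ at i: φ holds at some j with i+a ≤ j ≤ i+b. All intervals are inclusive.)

No

Check <>[<=1] ((!up & !down) -> right) at each j in [4,6]:
  j=4: fails (none in [4,5])
  j=5: fails (none in [5,6])
  j=6: fails (none in [6,7])
No position in the window satisfies it → formula fails.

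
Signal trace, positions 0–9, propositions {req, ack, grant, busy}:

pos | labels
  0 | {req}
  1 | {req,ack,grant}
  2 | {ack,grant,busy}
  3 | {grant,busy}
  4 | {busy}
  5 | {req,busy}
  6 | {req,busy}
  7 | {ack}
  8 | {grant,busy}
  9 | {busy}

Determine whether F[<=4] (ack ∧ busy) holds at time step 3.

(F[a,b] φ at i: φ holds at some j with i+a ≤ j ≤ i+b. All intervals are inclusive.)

False

Check (ack ∧ busy) at each j in [3,7]:
  j=3: false
  j=4: false
  j=5: false
  j=6: false
  j=7: false
No position in the window satisfies it → formula fails.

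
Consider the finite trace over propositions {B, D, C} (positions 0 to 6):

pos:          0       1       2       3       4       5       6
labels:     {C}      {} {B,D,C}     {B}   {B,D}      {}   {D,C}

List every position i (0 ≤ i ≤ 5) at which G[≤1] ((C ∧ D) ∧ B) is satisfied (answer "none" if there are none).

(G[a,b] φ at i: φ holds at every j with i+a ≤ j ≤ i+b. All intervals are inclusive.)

Evaluate at each i in [0,5]:
  i=0: ✗ (fails at j=0)
  i=1: ✗ (fails at j=1)
  i=2: ✗ (fails at j=3)
  i=3: ✗ (fails at j=3)
  i=4: ✗ (fails at j=4)
  i=5: ✗ (fails at j=5)

none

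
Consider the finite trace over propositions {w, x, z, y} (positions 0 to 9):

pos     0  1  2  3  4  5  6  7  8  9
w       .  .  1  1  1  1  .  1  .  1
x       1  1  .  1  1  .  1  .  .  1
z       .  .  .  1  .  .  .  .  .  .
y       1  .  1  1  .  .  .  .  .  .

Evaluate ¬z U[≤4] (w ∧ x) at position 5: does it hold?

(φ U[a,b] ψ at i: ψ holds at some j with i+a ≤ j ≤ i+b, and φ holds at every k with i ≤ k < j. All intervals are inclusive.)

Need some j in [5,9] with (w ∧ x), and ¬z at every k in [5,j-1].
  j=5: (w ∧ x) false.
  j=6: (w ∧ x) false.
  j=7: (w ∧ x) false.
  j=8: (w ∧ x) false.
  j=9: (w ∧ x) holds; ¬z holds at every k in [5,8] → satisfied.

Holds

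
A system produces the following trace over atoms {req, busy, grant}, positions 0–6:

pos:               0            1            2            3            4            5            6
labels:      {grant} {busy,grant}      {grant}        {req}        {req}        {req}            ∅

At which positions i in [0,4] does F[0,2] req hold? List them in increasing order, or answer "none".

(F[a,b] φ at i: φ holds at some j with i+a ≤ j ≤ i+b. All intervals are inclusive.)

1, 2, 3, 4

Evaluate at each i in [0,4]:
  i=0: ✗ (none in [0,2])
  i=1: ✓ (witness j=3)
  i=2: ✓ (witness j=3)
  i=3: ✓ (witness j=3)
  i=4: ✓ (witness j=4)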